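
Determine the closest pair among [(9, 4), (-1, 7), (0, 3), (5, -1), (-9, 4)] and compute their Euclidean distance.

Computing all pairwise distances among 5 points:

d((9, 4), (-1, 7)) = 10.4403
d((9, 4), (0, 3)) = 9.0554
d((9, 4), (5, -1)) = 6.4031
d((9, 4), (-9, 4)) = 18.0
d((-1, 7), (0, 3)) = 4.1231 <-- minimum
d((-1, 7), (5, -1)) = 10.0
d((-1, 7), (-9, 4)) = 8.544
d((0, 3), (5, -1)) = 6.4031
d((0, 3), (-9, 4)) = 9.0554
d((5, -1), (-9, 4)) = 14.8661

Closest pair: (-1, 7) and (0, 3) with distance 4.1231

The closest pair is (-1, 7) and (0, 3) with Euclidean distance 4.1231. For 5 points, brute-force pairwise comparison is shown above. For large n, the divide-and-conquer algorithm (sort by x, recurse on halves, check the dividing strip) achieves O(n log n).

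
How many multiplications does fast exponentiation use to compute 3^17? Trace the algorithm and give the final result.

Computing 3^17 by squaring (build up from 3^1; each line after the first costs one multiplication):

3^1 = 3
3^2 = (3^1)^2 = 3^2 = 9
3^4 = (3^2)^2 = 9^2 = 81
3^8 = (3^4)^2 = 81^2 = 6561
3^16 = (3^8)^2 = 6561^2 = 43046721
3^17 = 3 * 3^16 = 3 * 43046721 = 129140163

Result: 129140163
Multiplications needed: 5 (5 lines after 3^1)

3^17 = 129140163. Using exponentiation by squaring, this requires 5 multiplications. The key idea: if the exponent is even, square the half-power; if odd, multiply by the base once.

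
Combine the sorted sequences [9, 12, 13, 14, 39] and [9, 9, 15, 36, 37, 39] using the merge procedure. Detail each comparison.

Merging process:

Compare 9 vs 9: take 9 from left. Merged: [9]
Compare 12 vs 9: take 9 from right. Merged: [9, 9]
Compare 12 vs 9: take 9 from right. Merged: [9, 9, 9]
Compare 12 vs 15: take 12 from left. Merged: [9, 9, 9, 12]
Compare 13 vs 15: take 13 from left. Merged: [9, 9, 9, 12, 13]
Compare 14 vs 15: take 14 from left. Merged: [9, 9, 9, 12, 13, 14]
Compare 39 vs 15: take 15 from right. Merged: [9, 9, 9, 12, 13, 14, 15]
Compare 39 vs 36: take 36 from right. Merged: [9, 9, 9, 12, 13, 14, 15, 36]
Compare 39 vs 37: take 37 from right. Merged: [9, 9, 9, 12, 13, 14, 15, 36, 37]
Compare 39 vs 39: take 39 from left. Merged: [9, 9, 9, 12, 13, 14, 15, 36, 37, 39]
Append remaining from right: [39]. Merged: [9, 9, 9, 12, 13, 14, 15, 36, 37, 39, 39]

Final merged array: [9, 9, 9, 12, 13, 14, 15, 36, 37, 39, 39]
Total comparisons: 10

The merged array is [9, 9, 9, 12, 13, 14, 15, 36, 37, 39, 39], requiring 10 comparisons. The merge step runs in O(n) time where n is the total number of elements.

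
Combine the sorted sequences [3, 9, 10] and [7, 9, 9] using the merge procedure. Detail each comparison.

Merging process:

Compare 3 vs 7: take 3 from left. Merged: [3]
Compare 9 vs 7: take 7 from right. Merged: [3, 7]
Compare 9 vs 9: take 9 from left. Merged: [3, 7, 9]
Compare 10 vs 9: take 9 from right. Merged: [3, 7, 9, 9]
Compare 10 vs 9: take 9 from right. Merged: [3, 7, 9, 9, 9]
Append remaining from left: [10]. Merged: [3, 7, 9, 9, 9, 10]

Final merged array: [3, 7, 9, 9, 9, 10]
Total comparisons: 5

The merged array is [3, 7, 9, 9, 9, 10], requiring 5 comparisons. The merge step runs in O(n) time where n is the total number of elements.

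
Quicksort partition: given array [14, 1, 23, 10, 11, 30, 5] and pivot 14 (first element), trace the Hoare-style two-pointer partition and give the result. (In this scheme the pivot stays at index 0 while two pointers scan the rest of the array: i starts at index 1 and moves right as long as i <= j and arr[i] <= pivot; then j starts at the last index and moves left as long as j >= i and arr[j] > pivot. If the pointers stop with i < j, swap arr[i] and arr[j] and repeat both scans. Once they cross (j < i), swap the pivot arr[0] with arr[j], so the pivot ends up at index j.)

Hoare-style two-pointer partition with pivot = 14:

Initial array: [14, 1, 23, 10, 11, 30, 5]

Pointers start at i = 1, j = 6.
i stops at index 2 (arr[2]=23 > 14), j stops at index 6 (arr[6]=5 <= 14): swap arr[2] and arr[6], array becomes [14, 1, 5, 10, 11, 30, 23]
i ends at 5, j ends at 4: the pointers have crossed (j < i), so scanning stops.

Swap pivot arr[0] with arr[4] to place pivot at position 4: [11, 1, 5, 10, 14, 30, 23]
Pivot position: 4

After partitioning with pivot 14, the array becomes [11, 1, 5, 10, 14, 30, 23]. The pivot is placed at index 4. All elements to the left of the pivot are <= 14, and all elements to the right are > 14.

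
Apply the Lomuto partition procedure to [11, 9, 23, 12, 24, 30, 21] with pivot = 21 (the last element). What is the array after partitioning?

Lomuto partition with pivot = 21:

Initial array: [11, 9, 23, 12, 24, 30, 21]

arr[0]=11 <= 21: swap with position 0, array becomes [11, 9, 23, 12, 24, 30, 21]
arr[1]=9 <= 21: swap with position 1, array becomes [11, 9, 23, 12, 24, 30, 21]
arr[2]=23 > 21: no swap
arr[3]=12 <= 21: swap with position 2, array becomes [11, 9, 12, 23, 24, 30, 21]
arr[4]=24 > 21: no swap
arr[5]=30 > 21: no swap

Place pivot at position 3: [11, 9, 12, 21, 24, 30, 23]
Pivot position: 3

After partitioning with pivot 21, the array becomes [11, 9, 12, 21, 24, 30, 23]. The pivot is placed at index 3. All elements to the left of the pivot are <= 21, and all elements to the right are > 21.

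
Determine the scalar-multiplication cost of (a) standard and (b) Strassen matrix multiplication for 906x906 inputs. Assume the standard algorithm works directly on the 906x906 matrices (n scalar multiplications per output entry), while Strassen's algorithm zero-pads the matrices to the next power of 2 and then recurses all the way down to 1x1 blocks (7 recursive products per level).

Matrix multiplication for 906x906 matrices:

Strassen's algorithm requires power-of-2 dimensions. Pad 906x906 to 1024x1024 (next power of 2).

Standard algorithm: 906^3 = 743677416 multiplications
Strassen's algorithm: 7^(log2(1024)) = 7^10 = 282475249 multiplications
Savings: 743677416 - 282475249 = 461202167 multiplications

Standard: 743677416 multiplications (906^3). Strassen: 282475249 multiplications (7^10, after padding to 1024x1024). Strassen reduces 8 recursive multiplications to 7 at each level.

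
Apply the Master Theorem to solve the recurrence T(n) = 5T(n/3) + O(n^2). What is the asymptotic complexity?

Master Theorem for T(n) = 5T(n/3) + O(n^2):

a = 5, b = 3, c = 2
log_b(a) = log_3(5) = 1.4650

Case 3: c = 2 > log_3(5) = 1.4650
T(n) = O(n^2) = O(n^2)

For T(n) = 5T(n/3) + O(n^2): log_3(5) = 1.4650. This is Case 3 of the Master Theorem (c > log_b(a), work dominated by root), giving O(n^2).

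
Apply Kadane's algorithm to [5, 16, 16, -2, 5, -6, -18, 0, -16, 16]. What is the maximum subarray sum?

Using Kadane's algorithm on [5, 16, 16, -2, 5, -6, -18, 0, -16, 16]:

Scanning through the array:
Position 1 (value 16): max_ending_here = 21, max_so_far = 21
Position 2 (value 16): max_ending_here = 37, max_so_far = 37
Position 3 (value -2): max_ending_here = 35, max_so_far = 37
Position 4 (value 5): max_ending_here = 40, max_so_far = 40
Position 5 (value -6): max_ending_here = 34, max_so_far = 40
Position 6 (value -18): max_ending_here = 16, max_so_far = 40
Position 7 (value 0): max_ending_here = 16, max_so_far = 40
Position 8 (value -16): max_ending_here = 0, max_so_far = 40
Position 9 (value 16): max_ending_here = 16, max_so_far = 40

Maximum subarray: [5, 16, 16, -2, 5]
Maximum sum: 40

The maximum subarray is [5, 16, 16, -2, 5] with sum 40. This subarray runs from index 0 to index 4.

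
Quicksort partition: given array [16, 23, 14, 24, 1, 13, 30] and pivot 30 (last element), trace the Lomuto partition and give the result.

Lomuto partition with pivot = 30:

Initial array: [16, 23, 14, 24, 1, 13, 30]

arr[0]=16 <= 30: swap with position 0, array becomes [16, 23, 14, 24, 1, 13, 30]
arr[1]=23 <= 30: swap with position 1, array becomes [16, 23, 14, 24, 1, 13, 30]
arr[2]=14 <= 30: swap with position 2, array becomes [16, 23, 14, 24, 1, 13, 30]
arr[3]=24 <= 30: swap with position 3, array becomes [16, 23, 14, 24, 1, 13, 30]
arr[4]=1 <= 30: swap with position 4, array becomes [16, 23, 14, 24, 1, 13, 30]
arr[5]=13 <= 30: swap with position 5, array becomes [16, 23, 14, 24, 1, 13, 30]

Place pivot at position 6: [16, 23, 14, 24, 1, 13, 30]
Pivot position: 6

After partitioning with pivot 30, the array becomes [16, 23, 14, 24, 1, 13, 30]. The pivot is placed at index 6. All elements to the left of the pivot are <= 30, and all elements to the right are > 30.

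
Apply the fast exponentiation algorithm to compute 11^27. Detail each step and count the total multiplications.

Computing 11^27 by squaring (build up from 11^1; each line after the first costs one multiplication):

11^1 = 11
11^2 = (11^1)^2 = 11^2 = 121
11^3 = 11 * 11^2 = 11 * 121 = 1331
11^6 = (11^3)^2 = 1331^2 = 1771561
11^12 = (11^6)^2 = 1771561^2 = 3138428376721
11^13 = 11 * 11^12 = 11 * 3138428376721 = 34522712143931
11^26 = (11^13)^2 = 34522712143931^2 = 1191817653772720942460132761
11^27 = 11 * 11^26 = 11 * 1191817653772720942460132761 = 13109994191499930367061460371

Result: 13109994191499930367061460371
Multiplications needed: 7 (7 lines after 11^1)

11^27 = 13109994191499930367061460371. Using exponentiation by squaring, this requires 7 multiplications. The key idea: if the exponent is even, square the half-power; if odd, multiply by the base once.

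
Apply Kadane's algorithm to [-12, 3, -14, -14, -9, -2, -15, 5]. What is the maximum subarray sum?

Using Kadane's algorithm on [-12, 3, -14, -14, -9, -2, -15, 5]:

Scanning through the array:
Position 1 (value 3): max_ending_here = 3, max_so_far = 3
Position 2 (value -14): max_ending_here = -11, max_so_far = 3
Position 3 (value -14): max_ending_here = -14, max_so_far = 3
Position 4 (value -9): max_ending_here = -9, max_so_far = 3
Position 5 (value -2): max_ending_here = -2, max_so_far = 3
Position 6 (value -15): max_ending_here = -15, max_so_far = 3
Position 7 (value 5): max_ending_here = 5, max_so_far = 5

Maximum subarray: [5]
Maximum sum: 5

The maximum subarray is [5] with sum 5. This subarray runs from index 7 to index 7.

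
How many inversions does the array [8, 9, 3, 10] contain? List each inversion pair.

Finding inversions in [8, 9, 3, 10]:

(0, 2): arr[0]=8 > arr[2]=3
(1, 2): arr[1]=9 > arr[2]=3

Total inversions: 2

The array has 2 inversion(s): (0,2), (1,2). Each pair (i,j) satisfies i < j and arr[i] > arr[j].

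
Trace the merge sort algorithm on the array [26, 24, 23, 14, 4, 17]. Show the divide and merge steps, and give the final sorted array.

Merge sort trace:

Split: [26, 24, 23, 14, 4, 17] -> [26, 24, 23] and [14, 4, 17]
  Split: [26, 24, 23] -> [26] and [24, 23]
    Split: [24, 23] -> [24] and [23]
    Merge: [24] + [23] -> [23, 24]
  Merge: [26] + [23, 24] -> [23, 24, 26]
  Split: [14, 4, 17] -> [14] and [4, 17]
    Split: [4, 17] -> [4] and [17]
    Merge: [4] + [17] -> [4, 17]
  Merge: [14] + [4, 17] -> [4, 14, 17]
Merge: [23, 24, 26] + [4, 14, 17] -> [4, 14, 17, 23, 24, 26]

Final sorted array: [4, 14, 17, 23, 24, 26]

The merge sort proceeds by recursively splitting the array and merging sorted halves.
After all merges, the sorted array is [4, 14, 17, 23, 24, 26].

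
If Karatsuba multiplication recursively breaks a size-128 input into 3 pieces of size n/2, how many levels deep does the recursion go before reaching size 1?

For divide and conquer with division factor 2:

Problem sizes at each level:
Level 0: 128
Level 1: 64
Level 2: 32
Level 3: 16
Level 4: 8
Level 5: 4
Level 6: 2
Level 7: 1

The root is level 0 and the size-1 base case is level 7 (the tree spans levels 0 through 7, i.e. 8 levels counting the root), so the depth is the number of divisions: log_2(128) = 7

The recursion tree depth is log_2(128) = 7. At each level, the problem size is divided by 2, so it takes 7 divisions to reduce to a base case of size 1. The algorithm makes 3 recursive calls at each level.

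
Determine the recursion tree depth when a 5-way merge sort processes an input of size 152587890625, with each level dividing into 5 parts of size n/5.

For divide and conquer with division factor 5:

Problem sizes at each level:
Level 0: 152587890625
Level 1: 30517578125
Level 2: 6103515625
Level 3: 1220703125
Level 4: 244140625
Level 5: 48828125
Level 6: 9765625
Level 7: 1953125
Level 8: 390625
Level 9: 78125
Level 10: 15625
Level 11: 3125
Level 12: 625
Level 13: 125
Level 14: 25
Level 15: 5
Level 16: 1

The root is level 0 and the size-1 base case is level 16 (the tree spans levels 0 through 16, i.e. 17 levels counting the root), so the depth is the number of divisions: log_5(152587890625) = 16

The recursion tree depth is log_5(152587890625) = 16. At each level, the problem size is divided by 5, so it takes 16 divisions to reduce to a base case of size 1. The algorithm makes 5 recursive calls at each level.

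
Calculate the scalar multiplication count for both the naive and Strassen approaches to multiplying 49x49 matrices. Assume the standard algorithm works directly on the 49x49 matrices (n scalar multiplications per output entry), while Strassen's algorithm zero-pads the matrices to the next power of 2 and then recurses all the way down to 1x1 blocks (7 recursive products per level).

Matrix multiplication for 49x49 matrices:

Strassen's algorithm requires power-of-2 dimensions. Pad 49x49 to 64x64 (next power of 2).

Standard algorithm: 49^3 = 117649 multiplications
Strassen's algorithm: 7^(log2(64)) = 7^6 = 117649 multiplications
Savings: 117649 - 117649 = 0 multiplications

Standard: 117649 multiplications (49^3). Strassen: 117649 multiplications (7^6, after padding to 64x64). Strassen reduces 8 recursive multiplications to 7 at each level.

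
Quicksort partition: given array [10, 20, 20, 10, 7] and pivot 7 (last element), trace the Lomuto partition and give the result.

Lomuto partition with pivot = 7:

Initial array: [10, 20, 20, 10, 7]

arr[0]=10 > 7: no swap
arr[1]=20 > 7: no swap
arr[2]=20 > 7: no swap
arr[3]=10 > 7: no swap

Place pivot at position 0: [7, 20, 20, 10, 10]
Pivot position: 0

After partitioning with pivot 7, the array becomes [7, 20, 20, 10, 10]. The pivot is placed at index 0. All elements to the left of the pivot are <= 7, and all elements to the right are > 7.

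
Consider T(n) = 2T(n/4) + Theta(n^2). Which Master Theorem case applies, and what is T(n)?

Master Theorem for T(n) = 2T(n/4) + O(n^2):

a = 2, b = 4, c = 2
log_b(a) = log_4(2) = 0.5000

Case 3: c = 2 > log_4(2) = 0.5000
T(n) = O(n^2) = O(n^2)

For T(n) = 2T(n/4) + O(n^2): log_4(2) = 0.5000. This is Case 3 of the Master Theorem (c > log_b(a), work dominated by root), giving O(n^2).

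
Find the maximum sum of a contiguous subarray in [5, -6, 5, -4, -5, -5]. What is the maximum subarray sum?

Using Kadane's algorithm on [5, -6, 5, -4, -5, -5]:

Scanning through the array:
Position 1 (value -6): max_ending_here = -1, max_so_far = 5
Position 2 (value 5): max_ending_here = 5, max_so_far = 5
Position 3 (value -4): max_ending_here = 1, max_so_far = 5
Position 4 (value -5): max_ending_here = -4, max_so_far = 5
Position 5 (value -5): max_ending_here = -5, max_so_far = 5

Maximum subarray: [5]
Maximum sum: 5

The maximum subarray is [5] with sum 5. This subarray runs from index 0 to index 0.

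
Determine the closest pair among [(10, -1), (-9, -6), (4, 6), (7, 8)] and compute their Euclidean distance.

Computing all pairwise distances among 4 points:

d((10, -1), (-9, -6)) = 19.6469
d((10, -1), (4, 6)) = 9.2195
d((10, -1), (7, 8)) = 9.4868
d((-9, -6), (4, 6)) = 17.6918
d((-9, -6), (7, 8)) = 21.2603
d((4, 6), (7, 8)) = 3.6056 <-- minimum

Closest pair: (4, 6) and (7, 8) with distance 3.6056

The closest pair is (4, 6) and (7, 8) with Euclidean distance 3.6056. For 4 points, brute-force pairwise comparison is shown above. For large n, the divide-and-conquer algorithm (sort by x, recurse on halves, check the dividing strip) achieves O(n log n).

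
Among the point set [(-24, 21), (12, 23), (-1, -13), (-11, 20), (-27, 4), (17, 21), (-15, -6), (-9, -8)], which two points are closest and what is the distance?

Computing all pairwise distances among 8 points:

d((-24, 21), (12, 23)) = 36.0555
d((-24, 21), (-1, -13)) = 41.0488
d((-24, 21), (-11, 20)) = 13.0384
d((-24, 21), (-27, 4)) = 17.2627
d((-24, 21), (17, 21)) = 41.0
d((-24, 21), (-15, -6)) = 28.4605
d((-24, 21), (-9, -8)) = 32.6497
d((12, 23), (-1, -13)) = 38.2753
d((12, 23), (-11, 20)) = 23.1948
d((12, 23), (-27, 4)) = 43.382
d((12, 23), (17, 21)) = 5.3852 <-- minimum
d((12, 23), (-15, -6)) = 39.6232
d((12, 23), (-9, -8)) = 37.4433
d((-1, -13), (-11, 20)) = 34.4819
d((-1, -13), (-27, 4)) = 31.0644
d((-1, -13), (17, 21)) = 38.4708
d((-1, -13), (-15, -6)) = 15.6525
d((-1, -13), (-9, -8)) = 9.434
d((-11, 20), (-27, 4)) = 22.6274
d((-11, 20), (17, 21)) = 28.0179
d((-11, 20), (-15, -6)) = 26.3059
d((-11, 20), (-9, -8)) = 28.0713
d((-27, 4), (17, 21)) = 47.1699
d((-27, 4), (-15, -6)) = 15.6205
d((-27, 4), (-9, -8)) = 21.6333
d((17, 21), (-15, -6)) = 41.8688
d((17, 21), (-9, -8)) = 38.9487
d((-15, -6), (-9, -8)) = 6.3246

Closest pair: (12, 23) and (17, 21) with distance 5.3852

The closest pair is (12, 23) and (17, 21) with Euclidean distance 5.3852. For 8 points, brute-force pairwise comparison is shown above. For large n, the divide-and-conquer algorithm (sort by x, recurse on halves, check the dividing strip) achieves O(n log n).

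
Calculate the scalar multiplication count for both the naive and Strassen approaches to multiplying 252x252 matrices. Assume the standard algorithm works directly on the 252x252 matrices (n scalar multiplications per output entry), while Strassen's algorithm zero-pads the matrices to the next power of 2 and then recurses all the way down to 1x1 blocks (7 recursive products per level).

Matrix multiplication for 252x252 matrices:

Strassen's algorithm requires power-of-2 dimensions. Pad 252x252 to 256x256 (next power of 2).

Standard algorithm: 252^3 = 16003008 multiplications
Strassen's algorithm: 7^(log2(256)) = 7^8 = 5764801 multiplications
Savings: 16003008 - 5764801 = 10238207 multiplications

Standard: 16003008 multiplications (252^3). Strassen: 5764801 multiplications (7^8, after padding to 256x256). Strassen reduces 8 recursive multiplications to 7 at each level.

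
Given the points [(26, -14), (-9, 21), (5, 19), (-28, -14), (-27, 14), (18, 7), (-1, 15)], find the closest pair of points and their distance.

Computing all pairwise distances among 7 points:

d((26, -14), (-9, 21)) = 49.4975
d((26, -14), (5, 19)) = 39.1152
d((26, -14), (-28, -14)) = 54.0
d((26, -14), (-27, 14)) = 59.9416
d((26, -14), (18, 7)) = 22.4722
d((26, -14), (-1, 15)) = 39.6232
d((-9, 21), (5, 19)) = 14.1421
d((-9, 21), (-28, -14)) = 39.8246
d((-9, 21), (-27, 14)) = 19.3132
d((-9, 21), (18, 7)) = 30.4138
d((-9, 21), (-1, 15)) = 10.0
d((5, 19), (-28, -14)) = 46.669
d((5, 19), (-27, 14)) = 32.3883
d((5, 19), (18, 7)) = 17.6918
d((5, 19), (-1, 15)) = 7.2111 <-- minimum
d((-28, -14), (-27, 14)) = 28.0179
d((-28, -14), (18, 7)) = 50.5668
d((-28, -14), (-1, 15)) = 39.6232
d((-27, 14), (18, 7)) = 45.5412
d((-27, 14), (-1, 15)) = 26.0192
d((18, 7), (-1, 15)) = 20.6155

Closest pair: (5, 19) and (-1, 15) with distance 7.2111

The closest pair is (5, 19) and (-1, 15) with Euclidean distance 7.2111. For 7 points, brute-force pairwise comparison is shown above. For large n, the divide-and-conquer algorithm (sort by x, recurse on halves, check the dividing strip) achieves O(n log n).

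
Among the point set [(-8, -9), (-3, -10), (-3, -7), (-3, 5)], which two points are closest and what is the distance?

Computing all pairwise distances among 4 points:

d((-8, -9), (-3, -10)) = 5.099
d((-8, -9), (-3, -7)) = 5.3852
d((-8, -9), (-3, 5)) = 14.8661
d((-3, -10), (-3, -7)) = 3.0 <-- minimum
d((-3, -10), (-3, 5)) = 15.0
d((-3, -7), (-3, 5)) = 12.0

Closest pair: (-3, -10) and (-3, -7) with distance 3.0

The closest pair is (-3, -10) and (-3, -7) with Euclidean distance 3.0. For 4 points, brute-force pairwise comparison is shown above. For large n, the divide-and-conquer algorithm (sort by x, recurse on halves, check the dividing strip) achieves O(n log n).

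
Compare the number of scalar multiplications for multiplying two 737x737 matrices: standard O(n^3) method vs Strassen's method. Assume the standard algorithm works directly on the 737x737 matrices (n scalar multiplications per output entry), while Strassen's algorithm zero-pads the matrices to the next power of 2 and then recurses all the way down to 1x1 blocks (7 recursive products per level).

Matrix multiplication for 737x737 matrices:

Strassen's algorithm requires power-of-2 dimensions. Pad 737x737 to 1024x1024 (next power of 2).

Standard algorithm: 737^3 = 400315553 multiplications
Strassen's algorithm: 7^(log2(1024)) = 7^10 = 282475249 multiplications
Savings: 400315553 - 282475249 = 117840304 multiplications

Standard: 400315553 multiplications (737^3). Strassen: 282475249 multiplications (7^10, after padding to 1024x1024). Strassen reduces 8 recursive multiplications to 7 at each level.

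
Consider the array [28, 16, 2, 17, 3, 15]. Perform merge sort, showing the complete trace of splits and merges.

Merge sort trace:

Split: [28, 16, 2, 17, 3, 15] -> [28, 16, 2] and [17, 3, 15]
  Split: [28, 16, 2] -> [28] and [16, 2]
    Split: [16, 2] -> [16] and [2]
    Merge: [16] + [2] -> [2, 16]
  Merge: [28] + [2, 16] -> [2, 16, 28]
  Split: [17, 3, 15] -> [17] and [3, 15]
    Split: [3, 15] -> [3] and [15]
    Merge: [3] + [15] -> [3, 15]
  Merge: [17] + [3, 15] -> [3, 15, 17]
Merge: [2, 16, 28] + [3, 15, 17] -> [2, 3, 15, 16, 17, 28]

Final sorted array: [2, 3, 15, 16, 17, 28]

The merge sort proceeds by recursively splitting the array and merging sorted halves.
After all merges, the sorted array is [2, 3, 15, 16, 17, 28].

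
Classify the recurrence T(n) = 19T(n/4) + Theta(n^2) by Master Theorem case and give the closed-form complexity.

Master Theorem for T(n) = 19T(n/4) + O(n^2):

a = 19, b = 4, c = 2
log_b(a) = log_4(19) = 2.1240

Case 1: c = 2 < log_4(19) = 2.1240
T(n) = O(n^(log_4 19))

For T(n) = 19T(n/4) + O(n^2): log_4(19) = 2.1240. This is Case 1 of the Master Theorem (c < log_b(a), work dominated by leaves), giving O(n^(log_4 19)).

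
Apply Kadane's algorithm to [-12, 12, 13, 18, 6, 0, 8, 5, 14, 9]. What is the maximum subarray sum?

Using Kadane's algorithm on [-12, 12, 13, 18, 6, 0, 8, 5, 14, 9]:

Scanning through the array:
Position 1 (value 12): max_ending_here = 12, max_so_far = 12
Position 2 (value 13): max_ending_here = 25, max_so_far = 25
Position 3 (value 18): max_ending_here = 43, max_so_far = 43
Position 4 (value 6): max_ending_here = 49, max_so_far = 49
Position 5 (value 0): max_ending_here = 49, max_so_far = 49
Position 6 (value 8): max_ending_here = 57, max_so_far = 57
Position 7 (value 5): max_ending_here = 62, max_so_far = 62
Position 8 (value 14): max_ending_here = 76, max_so_far = 76
Position 9 (value 9): max_ending_here = 85, max_so_far = 85

Maximum subarray: [12, 13, 18, 6, 0, 8, 5, 14, 9]
Maximum sum: 85

The maximum subarray is [12, 13, 18, 6, 0, 8, 5, 14, 9] with sum 85. This subarray runs from index 1 to index 9.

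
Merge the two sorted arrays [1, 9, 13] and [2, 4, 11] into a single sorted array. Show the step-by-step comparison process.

Merging process:

Compare 1 vs 2: take 1 from left. Merged: [1]
Compare 9 vs 2: take 2 from right. Merged: [1, 2]
Compare 9 vs 4: take 4 from right. Merged: [1, 2, 4]
Compare 9 vs 11: take 9 from left. Merged: [1, 2, 4, 9]
Compare 13 vs 11: take 11 from right. Merged: [1, 2, 4, 9, 11]
Append remaining from left: [13]. Merged: [1, 2, 4, 9, 11, 13]

Final merged array: [1, 2, 4, 9, 11, 13]
Total comparisons: 5

The merged array is [1, 2, 4, 9, 11, 13], requiring 5 comparisons. The merge step runs in O(n) time where n is the total number of elements.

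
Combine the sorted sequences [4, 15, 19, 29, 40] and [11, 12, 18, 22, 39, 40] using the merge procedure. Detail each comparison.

Merging process:

Compare 4 vs 11: take 4 from left. Merged: [4]
Compare 15 vs 11: take 11 from right. Merged: [4, 11]
Compare 15 vs 12: take 12 from right. Merged: [4, 11, 12]
Compare 15 vs 18: take 15 from left. Merged: [4, 11, 12, 15]
Compare 19 vs 18: take 18 from right. Merged: [4, 11, 12, 15, 18]
Compare 19 vs 22: take 19 from left. Merged: [4, 11, 12, 15, 18, 19]
Compare 29 vs 22: take 22 from right. Merged: [4, 11, 12, 15, 18, 19, 22]
Compare 29 vs 39: take 29 from left. Merged: [4, 11, 12, 15, 18, 19, 22, 29]
Compare 40 vs 39: take 39 from right. Merged: [4, 11, 12, 15, 18, 19, 22, 29, 39]
Compare 40 vs 40: take 40 from left. Merged: [4, 11, 12, 15, 18, 19, 22, 29, 39, 40]
Append remaining from right: [40]. Merged: [4, 11, 12, 15, 18, 19, 22, 29, 39, 40, 40]

Final merged array: [4, 11, 12, 15, 18, 19, 22, 29, 39, 40, 40]
Total comparisons: 10

The merged array is [4, 11, 12, 15, 18, 19, 22, 29, 39, 40, 40], requiring 10 comparisons. The merge step runs in O(n) time where n is the total number of elements.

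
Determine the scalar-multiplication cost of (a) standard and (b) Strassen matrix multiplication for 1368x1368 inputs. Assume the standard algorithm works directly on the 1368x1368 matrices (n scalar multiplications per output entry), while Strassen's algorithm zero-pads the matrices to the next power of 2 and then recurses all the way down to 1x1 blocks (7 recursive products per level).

Matrix multiplication for 1368x1368 matrices:

Strassen's algorithm requires power-of-2 dimensions. Pad 1368x1368 to 2048x2048 (next power of 2).

Standard algorithm: 1368^3 = 2560108032 multiplications
Strassen's algorithm: 7^(log2(2048)) = 7^11 = 1977326743 multiplications
Savings: 2560108032 - 1977326743 = 582781289 multiplications

Standard: 2560108032 multiplications (1368^3). Strassen: 1977326743 multiplications (7^11, after padding to 2048x2048). Strassen reduces 8 recursive multiplications to 7 at each level.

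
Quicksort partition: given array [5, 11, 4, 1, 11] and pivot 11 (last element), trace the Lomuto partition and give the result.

Lomuto partition with pivot = 11:

Initial array: [5, 11, 4, 1, 11]

arr[0]=5 <= 11: swap with position 0, array becomes [5, 11, 4, 1, 11]
arr[1]=11 <= 11: swap with position 1, array becomes [5, 11, 4, 1, 11]
arr[2]=4 <= 11: swap with position 2, array becomes [5, 11, 4, 1, 11]
arr[3]=1 <= 11: swap with position 3, array becomes [5, 11, 4, 1, 11]

Place pivot at position 4: [5, 11, 4, 1, 11]
Pivot position: 4

After partitioning with pivot 11, the array becomes [5, 11, 4, 1, 11]. The pivot is placed at index 4. All elements to the left of the pivot are <= 11, and all elements to the right are > 11.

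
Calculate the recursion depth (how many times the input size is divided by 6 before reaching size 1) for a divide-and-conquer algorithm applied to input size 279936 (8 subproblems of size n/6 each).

For divide and conquer with division factor 6:

Problem sizes at each level:
Level 0: 279936
Level 1: 46656
Level 2: 7776
Level 3: 1296
Level 4: 216
Level 5: 36
Level 6: 6
Level 7: 1

The root is level 0 and the size-1 base case is level 7 (the tree spans levels 0 through 7, i.e. 8 levels counting the root), so the depth is the number of divisions: log_6(279936) = 7

The recursion tree depth is log_6(279936) = 7. At each level, the problem size is divided by 6, so it takes 7 divisions to reduce to a base case of size 1. The algorithm makes 8 recursive calls at each level.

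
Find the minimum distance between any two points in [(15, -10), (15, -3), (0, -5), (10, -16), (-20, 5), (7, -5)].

Computing all pairwise distances among 6 points:

d((15, -10), (15, -3)) = 7.0 <-- minimum
d((15, -10), (0, -5)) = 15.8114
d((15, -10), (10, -16)) = 7.8102
d((15, -10), (-20, 5)) = 38.0789
d((15, -10), (7, -5)) = 9.434
d((15, -3), (0, -5)) = 15.1327
d((15, -3), (10, -16)) = 13.9284
d((15, -3), (-20, 5)) = 35.9026
d((15, -3), (7, -5)) = 8.2462
d((0, -5), (10, -16)) = 14.8661
d((0, -5), (-20, 5)) = 22.3607
d((0, -5), (7, -5)) = 7.0 <-- minimum
d((10, -16), (-20, 5)) = 36.6197
d((10, -16), (7, -5)) = 11.4018
d((-20, 5), (7, -5)) = 28.7924

Minimum distance: 7.0 (tie among 2 pairs: (15, -10) and (15, -3); (0, -5) and (7, -5))

The minimum Euclidean distance is 7.0. There is a tie: 2 pairs achieve this minimum — (15, -10) and (15, -3); (0, -5) and (7, -5). Any of these is a valid closest pair. For 6 points, brute-force pairwise comparison is shown above. For large n, the divide-and-conquer algorithm (sort by x, recurse on halves, check the dividing strip) achieves O(n log n).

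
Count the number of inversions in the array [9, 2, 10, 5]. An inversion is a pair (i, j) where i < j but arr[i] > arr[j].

Finding inversions in [9, 2, 10, 5]:

(0, 1): arr[0]=9 > arr[1]=2
(0, 3): arr[0]=9 > arr[3]=5
(2, 3): arr[2]=10 > arr[3]=5

Total inversions: 3

The array has 3 inversion(s): (0,1), (0,3), (2,3). Each pair (i,j) satisfies i < j and arr[i] > arr[j].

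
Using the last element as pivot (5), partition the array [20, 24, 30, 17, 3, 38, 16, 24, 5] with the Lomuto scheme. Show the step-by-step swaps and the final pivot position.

Lomuto partition with pivot = 5:

Initial array: [20, 24, 30, 17, 3, 38, 16, 24, 5]

arr[0]=20 > 5: no swap
arr[1]=24 > 5: no swap
arr[2]=30 > 5: no swap
arr[3]=17 > 5: no swap
arr[4]=3 <= 5: swap with position 0, array becomes [3, 24, 30, 17, 20, 38, 16, 24, 5]
arr[5]=38 > 5: no swap
arr[6]=16 > 5: no swap
arr[7]=24 > 5: no swap

Place pivot at position 1: [3, 5, 30, 17, 20, 38, 16, 24, 24]
Pivot position: 1

After partitioning with pivot 5, the array becomes [3, 5, 30, 17, 20, 38, 16, 24, 24]. The pivot is placed at index 1. All elements to the left of the pivot are <= 5, and all elements to the right are > 5.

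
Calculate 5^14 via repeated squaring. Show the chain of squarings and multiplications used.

Computing 5^14 by squaring (build up from 5^1; each line after the first costs one multiplication):

5^1 = 5
5^2 = (5^1)^2 = 5^2 = 25
5^3 = 5 * 5^2 = 5 * 25 = 125
5^6 = (5^3)^2 = 125^2 = 15625
5^7 = 5 * 5^6 = 5 * 15625 = 78125
5^14 = (5^7)^2 = 78125^2 = 6103515625

Result: 6103515625
Multiplications needed: 5 (5 lines after 5^1)

5^14 = 6103515625. Using exponentiation by squaring, this requires 5 multiplications. The key idea: if the exponent is even, square the half-power; if odd, multiply by the base once.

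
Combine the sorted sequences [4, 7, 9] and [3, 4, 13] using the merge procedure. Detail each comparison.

Merging process:

Compare 4 vs 3: take 3 from right. Merged: [3]
Compare 4 vs 4: take 4 from left. Merged: [3, 4]
Compare 7 vs 4: take 4 from right. Merged: [3, 4, 4]
Compare 7 vs 13: take 7 from left. Merged: [3, 4, 4, 7]
Compare 9 vs 13: take 9 from left. Merged: [3, 4, 4, 7, 9]
Append remaining from right: [13]. Merged: [3, 4, 4, 7, 9, 13]

Final merged array: [3, 4, 4, 7, 9, 13]
Total comparisons: 5

The merged array is [3, 4, 4, 7, 9, 13], requiring 5 comparisons. The merge step runs in O(n) time where n is the total number of elements.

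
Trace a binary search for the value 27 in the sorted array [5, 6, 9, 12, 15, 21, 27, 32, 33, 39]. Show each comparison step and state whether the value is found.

Binary search for 27 in [5, 6, 9, 12, 15, 21, 27, 32, 33, 39]:

lo=0, hi=9, mid=4, arr[mid]=15 -> 15 < 27, search right half
lo=5, hi=9, mid=7, arr[mid]=32 -> 32 > 27, search left half
lo=5, hi=6, mid=5, arr[mid]=21 -> 21 < 27, search right half
lo=6, hi=6, mid=6, arr[mid]=27 -> Found target at index 6!

Binary search finds 27 at index 6 after 4 comparisons. The search repeatedly halves the search space by comparing with the middle element.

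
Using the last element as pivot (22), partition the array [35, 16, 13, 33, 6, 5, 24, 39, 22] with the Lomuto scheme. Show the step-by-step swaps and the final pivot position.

Lomuto partition with pivot = 22:

Initial array: [35, 16, 13, 33, 6, 5, 24, 39, 22]

arr[0]=35 > 22: no swap
arr[1]=16 <= 22: swap with position 0, array becomes [16, 35, 13, 33, 6, 5, 24, 39, 22]
arr[2]=13 <= 22: swap with position 1, array becomes [16, 13, 35, 33, 6, 5, 24, 39, 22]
arr[3]=33 > 22: no swap
arr[4]=6 <= 22: swap with position 2, array becomes [16, 13, 6, 33, 35, 5, 24, 39, 22]
arr[5]=5 <= 22: swap with position 3, array becomes [16, 13, 6, 5, 35, 33, 24, 39, 22]
arr[6]=24 > 22: no swap
arr[7]=39 > 22: no swap

Place pivot at position 4: [16, 13, 6, 5, 22, 33, 24, 39, 35]
Pivot position: 4

After partitioning with pivot 22, the array becomes [16, 13, 6, 5, 22, 33, 24, 39, 35]. The pivot is placed at index 4. All elements to the left of the pivot are <= 22, and all elements to the right are > 22.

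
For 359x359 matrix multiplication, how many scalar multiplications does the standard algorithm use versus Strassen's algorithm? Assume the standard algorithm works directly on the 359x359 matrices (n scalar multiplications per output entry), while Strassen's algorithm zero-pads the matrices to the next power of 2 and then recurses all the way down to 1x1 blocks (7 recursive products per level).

Matrix multiplication for 359x359 matrices:

Strassen's algorithm requires power-of-2 dimensions. Pad 359x359 to 512x512 (next power of 2).

Standard algorithm: 359^3 = 46268279 multiplications
Strassen's algorithm: 7^(log2(512)) = 7^9 = 40353607 multiplications
Savings: 46268279 - 40353607 = 5914672 multiplications

Standard: 46268279 multiplications (359^3). Strassen: 40353607 multiplications (7^9, after padding to 512x512). Strassen reduces 8 recursive multiplications to 7 at each level.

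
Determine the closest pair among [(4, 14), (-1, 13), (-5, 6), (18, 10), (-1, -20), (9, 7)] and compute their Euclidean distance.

Computing all pairwise distances among 6 points:

d((4, 14), (-1, 13)) = 5.099 <-- minimum
d((4, 14), (-5, 6)) = 12.0416
d((4, 14), (18, 10)) = 14.5602
d((4, 14), (-1, -20)) = 34.3657
d((4, 14), (9, 7)) = 8.6023
d((-1, 13), (-5, 6)) = 8.0623
d((-1, 13), (18, 10)) = 19.2354
d((-1, 13), (-1, -20)) = 33.0
d((-1, 13), (9, 7)) = 11.6619
d((-5, 6), (18, 10)) = 23.3452
d((-5, 6), (-1, -20)) = 26.3059
d((-5, 6), (9, 7)) = 14.0357
d((18, 10), (-1, -20)) = 35.5106
d((18, 10), (9, 7)) = 9.4868
d((-1, -20), (9, 7)) = 28.7924

Closest pair: (4, 14) and (-1, 13) with distance 5.099

The closest pair is (4, 14) and (-1, 13) with Euclidean distance 5.099. For 6 points, brute-force pairwise comparison is shown above. For large n, the divide-and-conquer algorithm (sort by x, recurse on halves, check the dividing strip) achieves O(n log n).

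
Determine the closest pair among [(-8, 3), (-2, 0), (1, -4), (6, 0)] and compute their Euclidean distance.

Computing all pairwise distances among 4 points:

d((-8, 3), (-2, 0)) = 6.7082
d((-8, 3), (1, -4)) = 11.4018
d((-8, 3), (6, 0)) = 14.3178
d((-2, 0), (1, -4)) = 5.0 <-- minimum
d((-2, 0), (6, 0)) = 8.0
d((1, -4), (6, 0)) = 6.4031

Closest pair: (-2, 0) and (1, -4) with distance 5.0

The closest pair is (-2, 0) and (1, -4) with Euclidean distance 5.0. For 4 points, brute-force pairwise comparison is shown above. For large n, the divide-and-conquer algorithm (sort by x, recurse on halves, check the dividing strip) achieves O(n log n).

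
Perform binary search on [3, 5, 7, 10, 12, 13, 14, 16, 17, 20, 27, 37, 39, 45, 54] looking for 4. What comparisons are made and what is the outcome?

Binary search for 4 in [3, 5, 7, 10, 12, 13, 14, 16, 17, 20, 27, 37, 39, 45, 54]:

lo=0, hi=14, mid=7, arr[mid]=16 -> 16 > 4, search left half
lo=0, hi=6, mid=3, arr[mid]=10 -> 10 > 4, search left half
lo=0, hi=2, mid=1, arr[mid]=5 -> 5 > 4, search left half
lo=0, hi=0, mid=0, arr[mid]=3 -> 3 < 4, search right half
lo=1 > hi=0, target 4 not found

Binary search determines that 4 is not in the array after 4 comparisons. The search space was exhausted without finding the target.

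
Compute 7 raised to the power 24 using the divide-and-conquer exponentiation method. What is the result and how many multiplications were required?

Computing 7^24 by squaring (build up from 7^1; each line after the first costs one multiplication):

7^1 = 7
7^2 = (7^1)^2 = 7^2 = 49
7^3 = 7 * 7^2 = 7 * 49 = 343
7^6 = (7^3)^2 = 343^2 = 117649
7^12 = (7^6)^2 = 117649^2 = 13841287201
7^24 = (7^12)^2 = 13841287201^2 = 191581231380566414401

Result: 191581231380566414401
Multiplications needed: 5 (5 lines after 7^1)

7^24 = 191581231380566414401. Using exponentiation by squaring, this requires 5 multiplications. The key idea: if the exponent is even, square the half-power; if odd, multiply by the base once.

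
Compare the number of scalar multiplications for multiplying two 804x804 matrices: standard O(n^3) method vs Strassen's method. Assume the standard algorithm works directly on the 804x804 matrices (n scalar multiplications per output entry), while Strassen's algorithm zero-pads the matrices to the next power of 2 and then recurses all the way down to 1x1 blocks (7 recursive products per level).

Matrix multiplication for 804x804 matrices:

Strassen's algorithm requires power-of-2 dimensions. Pad 804x804 to 1024x1024 (next power of 2).

Standard algorithm: 804^3 = 519718464 multiplications
Strassen's algorithm: 7^(log2(1024)) = 7^10 = 282475249 multiplications
Savings: 519718464 - 282475249 = 237243215 multiplications

Standard: 519718464 multiplications (804^3). Strassen: 282475249 multiplications (7^10, after padding to 1024x1024). Strassen reduces 8 recursive multiplications to 7 at each level.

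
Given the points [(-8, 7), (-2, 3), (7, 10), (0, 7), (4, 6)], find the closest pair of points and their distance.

Computing all pairwise distances among 5 points:

d((-8, 7), (-2, 3)) = 7.2111
d((-8, 7), (7, 10)) = 15.2971
d((-8, 7), (0, 7)) = 8.0
d((-8, 7), (4, 6)) = 12.0416
d((-2, 3), (7, 10)) = 11.4018
d((-2, 3), (0, 7)) = 4.4721
d((-2, 3), (4, 6)) = 6.7082
d((7, 10), (0, 7)) = 7.6158
d((7, 10), (4, 6)) = 5.0
d((0, 7), (4, 6)) = 4.1231 <-- minimum

Closest pair: (0, 7) and (4, 6) with distance 4.1231

The closest pair is (0, 7) and (4, 6) with Euclidean distance 4.1231. For 5 points, brute-force pairwise comparison is shown above. For large n, the divide-and-conquer algorithm (sort by x, recurse on halves, check the dividing strip) achieves O(n log n).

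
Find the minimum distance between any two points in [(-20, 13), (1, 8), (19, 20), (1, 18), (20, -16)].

Computing all pairwise distances among 5 points:

d((-20, 13), (1, 8)) = 21.587
d((-20, 13), (19, 20)) = 39.6232
d((-20, 13), (1, 18)) = 21.587
d((-20, 13), (20, -16)) = 49.4065
d((1, 8), (19, 20)) = 21.6333
d((1, 8), (1, 18)) = 10.0 <-- minimum
d((1, 8), (20, -16)) = 30.6105
d((19, 20), (1, 18)) = 18.1108
d((19, 20), (20, -16)) = 36.0139
d((1, 18), (20, -16)) = 38.9487

Closest pair: (1, 8) and (1, 18) with distance 10.0

The closest pair is (1, 8) and (1, 18) with Euclidean distance 10.0. For 5 points, brute-force pairwise comparison is shown above. For large n, the divide-and-conquer algorithm (sort by x, recurse on halves, check the dividing strip) achieves O(n log n).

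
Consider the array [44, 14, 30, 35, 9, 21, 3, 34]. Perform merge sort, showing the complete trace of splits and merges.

Merge sort trace:

Split: [44, 14, 30, 35, 9, 21, 3, 34] -> [44, 14, 30, 35] and [9, 21, 3, 34]
  Split: [44, 14, 30, 35] -> [44, 14] and [30, 35]
    Split: [44, 14] -> [44] and [14]
    Merge: [44] + [14] -> [14, 44]
    Split: [30, 35] -> [30] and [35]
    Merge: [30] + [35] -> [30, 35]
  Merge: [14, 44] + [30, 35] -> [14, 30, 35, 44]
  Split: [9, 21, 3, 34] -> [9, 21] and [3, 34]
    Split: [9, 21] -> [9] and [21]
    Merge: [9] + [21] -> [9, 21]
    Split: [3, 34] -> [3] and [34]
    Merge: [3] + [34] -> [3, 34]
  Merge: [9, 21] + [3, 34] -> [3, 9, 21, 34]
Merge: [14, 30, 35, 44] + [3, 9, 21, 34] -> [3, 9, 14, 21, 30, 34, 35, 44]

Final sorted array: [3, 9, 14, 21, 30, 34, 35, 44]

The merge sort proceeds by recursively splitting the array and merging sorted halves.
After all merges, the sorted array is [3, 9, 14, 21, 30, 34, 35, 44].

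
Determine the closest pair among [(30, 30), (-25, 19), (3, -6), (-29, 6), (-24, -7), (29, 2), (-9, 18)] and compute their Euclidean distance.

Computing all pairwise distances among 7 points:

d((30, 30), (-25, 19)) = 56.0892
d((30, 30), (3, -6)) = 45.0
d((30, 30), (-29, 6)) = 63.6946
d((30, 30), (-24, -7)) = 65.4599
d((30, 30), (29, 2)) = 28.0179
d((30, 30), (-9, 18)) = 40.8044
d((-25, 19), (3, -6)) = 37.5366
d((-25, 19), (-29, 6)) = 13.6015 <-- minimum
d((-25, 19), (-24, -7)) = 26.0192
d((-25, 19), (29, 2)) = 56.6127
d((-25, 19), (-9, 18)) = 16.0312
d((3, -6), (-29, 6)) = 34.176
d((3, -6), (-24, -7)) = 27.0185
d((3, -6), (29, 2)) = 27.2029
d((3, -6), (-9, 18)) = 26.8328
d((-29, 6), (-24, -7)) = 13.9284
d((-29, 6), (29, 2)) = 58.1378
d((-29, 6), (-9, 18)) = 23.3238
d((-24, -7), (29, 2)) = 53.7587
d((-24, -7), (-9, 18)) = 29.1548
d((29, 2), (-9, 18)) = 41.2311

Closest pair: (-25, 19) and (-29, 6) with distance 13.6015

The closest pair is (-25, 19) and (-29, 6) with Euclidean distance 13.6015. For 7 points, brute-force pairwise comparison is shown above. For large n, the divide-and-conquer algorithm (sort by x, recurse on halves, check the dividing strip) achieves O(n log n).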